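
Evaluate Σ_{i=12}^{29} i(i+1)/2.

Σ i(i+1)/2 = (Σi² + Σi) / 2 over i = 12..29.
Σi = 435 − 66 = 369 and Σi² = 8555 − 506 = 8049.
(1·8049 + 1·369) / 2 = 8418/2 = 4209.

4209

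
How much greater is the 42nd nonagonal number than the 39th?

843

42·(7·42 − 5)/2 = 6069 and 39·(7·39 − 5)/2 = 5226.
Difference: 6069 − 5226 = 843.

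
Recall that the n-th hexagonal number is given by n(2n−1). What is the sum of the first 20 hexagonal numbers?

Σ i(2i−1) = 2Σi² − Σi over i = 1..20.
Σi = 210 and Σi² = 2870.
2·2870 − 1·210 = 5530.

5530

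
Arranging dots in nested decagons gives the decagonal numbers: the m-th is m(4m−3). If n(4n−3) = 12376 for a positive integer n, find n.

Set n(4n−3) = 12376, giving 4n² − 3n − 12376 = 0.
The discriminant is 9 + 16·12376 = 198025, and √198025 = 445.
So n = (3 + 445) / 8 = 448/8 = 56.
Check: 56·(4·56 − 3) = 12376. ✓

56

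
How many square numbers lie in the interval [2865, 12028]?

56

The n-th square number is n².
Smallest index with value ≥ 2865: n = 54 (giving 2916).
Largest index with value ≤ 12028: n = 109 (giving 11881).
Indices 54 through 109: 56 terms.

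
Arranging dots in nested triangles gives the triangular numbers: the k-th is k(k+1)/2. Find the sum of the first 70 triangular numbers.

59640

Σ i(i+1)/2 = (Σi² + Σi) / 2 over i = 1..70.
Σi = 2485 and Σi² = 116795.
(1·116795 + 1·2485) / 2 = 119280/2 = 59640.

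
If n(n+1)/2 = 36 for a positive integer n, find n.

8

Set n(n+1)/2 = 36, giving n² + n − 72 = 0.
The discriminant is 1 + 8·36 = 289, and √289 = 17.
So n = (-1 + 17) / 2 = 16/2 = 8.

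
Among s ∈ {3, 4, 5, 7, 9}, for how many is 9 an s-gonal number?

2

s = 3: P(3, 3) = 6 and P(3, 4) = 10; 9 is not s-gonal.
s = 4: P(4, 3) = 9. ✓
s = 5: P(5, 2) = 5 and P(5, 3) = 12; 9 is not s-gonal.
s = 7: P(7, 2) = 7 and P(7, 3) = 18; 9 is not s-gonal.
s = 9: P(9, 2) = 9. ✓
Hits: s ∈ {4, 9} → 2.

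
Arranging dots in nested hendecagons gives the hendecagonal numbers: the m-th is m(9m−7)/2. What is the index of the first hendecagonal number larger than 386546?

Solve n(9n−7)/2 > 386546 for integer n.
The largest n with value ≤ 386546 is 293 (since 385295 ≤ 386546 < 387933), so the first above is n = 294, value 387933.

294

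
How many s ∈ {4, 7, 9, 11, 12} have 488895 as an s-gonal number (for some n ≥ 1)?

1

s = 4: P(4, 699) = 488601 and P(4, 700) = 490000; 488895 is not s-gonal.
s = 7: P(7, 442) = 487747 and P(7, 443) = 489958; 488895 is not s-gonal.
s = 9: P(9, 374) = 488631 and P(9, 375) = 491250; 488895 is not s-gonal.
s = 11: P(11, 330) = 488895. ✓
s = 12: P(12, 313) = 488593 and P(12, 314) = 491724; 488895 is not s-gonal.
Hits: s ∈ {11} → 1.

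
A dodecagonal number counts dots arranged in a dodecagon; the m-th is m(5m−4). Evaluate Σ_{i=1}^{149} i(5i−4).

Σ i(5i−4) = 5Σi² − 4Σi over i = 1..149.
Σi = 11175 and Σi² = 1113775.
5·1113775 − 4·11175 = 5524175.

5524175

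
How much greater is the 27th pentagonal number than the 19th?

548

27·(3·27 − 1)/2 = 1080 and 19·(3·19 − 1)/2 = 532.
Difference: 1080 − 532 = 548.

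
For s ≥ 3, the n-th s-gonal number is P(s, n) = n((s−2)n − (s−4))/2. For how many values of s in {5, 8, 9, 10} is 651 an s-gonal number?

2

s = 5: P(5, 21) = 651. ✓
s = 8: P(8, 15) = 645 and P(8, 16) = 736; 651 is not s-gonal.
s = 9: P(9, 14) = 651. ✓
s = 10: P(10, 13) = 637 and P(10, 14) = 742; 651 is not s-gonal.
Hits: s ∈ {5, 9} → 2.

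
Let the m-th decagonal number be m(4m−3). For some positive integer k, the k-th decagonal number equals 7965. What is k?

45

Set n(4n−3) = 7965, giving 4n² − 3n − 7965 = 0.
So n = (3 + 357) / 8 = 360/8 = 45.
Check: 45·(4·45 − 3) = 7965. ✓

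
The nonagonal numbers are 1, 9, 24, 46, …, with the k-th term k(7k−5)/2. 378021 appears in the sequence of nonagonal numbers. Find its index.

Set n(7n−5)/2 = 378021, giving 7n² − 5n − 756042 = 0.
The discriminant is 25 + 56·378021 = 21169201, and √21169201 = 4601.
So n = (5 + 4601) / 14 = 4606/14 = 329.
Check: 329·(7·329 − 5)/2 = 378021. ✓

329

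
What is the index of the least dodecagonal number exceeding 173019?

Solve n(5n−4) > 173019 for integer n.
The largest n with value ≤ 173019 is 186 (since 172236 ≤ 173019 < 174097), so the first above is n = 187, value 174097.

187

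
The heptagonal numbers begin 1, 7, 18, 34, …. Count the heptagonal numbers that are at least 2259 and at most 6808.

22

The n-th heptagonal number is n(5n−3)/2.
Smallest index with value ≥ 2259: n = 31 (giving 2356).
Largest index with value ≤ 6808: n = 52 (giving 6682).
Indices 31 through 52: 22 terms.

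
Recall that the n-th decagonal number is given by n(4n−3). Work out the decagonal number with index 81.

26001

The 81st decagonal number is n(4n−3) with n = 81.
81·(4·81 − 3) = 81·321 = 26001.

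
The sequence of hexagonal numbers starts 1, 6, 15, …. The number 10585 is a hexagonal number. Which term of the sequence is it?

Set n(2n−1) = 10585, giving 2n² − n − 10585 = 0.
The discriminant is 1 + 8·10585 = 84681, and √84681 = 291.
So n = (1 + 291) / 4 = 292/4 = 73.

73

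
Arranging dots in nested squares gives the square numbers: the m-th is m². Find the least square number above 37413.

37636

Solve n² > 37413 for integer n.
The largest n with value ≤ 37413 is 193 (since 37249 ≤ 37413 < 37636), so the first above is n = 194, value 37636.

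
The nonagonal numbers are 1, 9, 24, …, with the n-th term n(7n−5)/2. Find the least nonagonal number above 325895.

326961

Solve n(7n−5)/2 > 325895 for integer n.
The largest n with value ≤ 325895 is 305 (since 324825 ≤ 325895 < 326961), so the first above is n = 306, value 326961.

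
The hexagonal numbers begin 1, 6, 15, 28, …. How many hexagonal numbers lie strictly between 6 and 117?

The n-th hexagonal number is n(2n−1).
Smallest index with value > 6: n = 3 (giving 15).
Largest index with value < 117: n = 7 (giving 91).
Indices 3 through 7: 5 terms.

5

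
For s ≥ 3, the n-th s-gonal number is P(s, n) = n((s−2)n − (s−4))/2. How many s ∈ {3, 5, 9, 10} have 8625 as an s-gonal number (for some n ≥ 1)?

1

s = 3: P(3, 130) = 8515 and P(3, 131) = 8646; 8625 is not s-gonal.
s = 5: P(5, 75) = 8400 and P(5, 76) = 8626; 8625 is not s-gonal.
s = 9: P(9, 50) = 8625. ✓
s = 10: P(10, 46) = 8326 and P(10, 47) = 8695; 8625 is not s-gonal.
Hits: s ∈ {9} → 1.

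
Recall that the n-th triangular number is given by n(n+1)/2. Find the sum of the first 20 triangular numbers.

1540

Σ i(i+1)/2 = (Σi² + Σi) / 2 over i = 1..20.
Σi = 210 and Σi² = 2870.
(1·2870 + 1·210) / 2 = 3080/2 = 1540.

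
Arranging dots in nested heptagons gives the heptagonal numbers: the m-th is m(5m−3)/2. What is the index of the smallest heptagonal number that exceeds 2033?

29

Solve n(5n−3)/2 > 2033 for integer n.
The largest n with value ≤ 2033 is 28 (since 1918 ≤ 2033 < 2059), so the first above is n = 29, value 2059.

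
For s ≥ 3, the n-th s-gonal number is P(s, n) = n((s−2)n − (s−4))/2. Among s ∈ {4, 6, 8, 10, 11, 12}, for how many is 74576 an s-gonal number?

s = 4: P(4, 273) = 74529 and P(4, 274) = 75076; 74576 is not s-gonal.
s = 6: P(6, 193) = 74305 and P(6, 194) = 75078; 74576 is not s-gonal.
s = 8: P(8, 158) = 74576. ✓
s = 10: P(10, 136) = 73576 and P(10, 137) = 74665; 74576 is not s-gonal.
s = 11: P(11, 129) = 74433 and P(11, 130) = 75595; 74576 is not s-gonal.
s = 12: P(12, 122) = 73932 and P(12, 123) = 75153; 74576 is not s-gonal.
Hits: s ∈ {8} → 1.

1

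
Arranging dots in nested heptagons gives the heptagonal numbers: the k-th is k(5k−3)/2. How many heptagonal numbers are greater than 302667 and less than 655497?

164

The n-th heptagonal number is n(5n−3)/2.
Smallest index with value > 302667: n = 349 (giving 303979).
Largest index with value < 655497: n = 512 (giving 654592).
Indices 349 through 512: 164 terms.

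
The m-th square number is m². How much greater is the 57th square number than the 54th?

57² = 3249 and 54² = 2916.
Difference: 3249 − 2916 = 333.

333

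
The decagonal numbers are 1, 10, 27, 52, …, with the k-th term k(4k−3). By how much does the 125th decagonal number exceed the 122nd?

125·(4·125 − 3) = 62125 and 122·(4·122 − 3) = 59170.
Difference: 62125 − 59170 = 2955.

2955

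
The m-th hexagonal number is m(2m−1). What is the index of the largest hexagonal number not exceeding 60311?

173

Solve n(2n−1) ≤ 60311 for integer n.
n = 173 gives 59685 ≤ 60311, while n = 174 gives 60378 > 60311; so the answer is index 173.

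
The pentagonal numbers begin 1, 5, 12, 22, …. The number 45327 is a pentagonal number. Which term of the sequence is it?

Set n(3n−1)/2 = 45327, giving 3n² − n − 90654 = 0.
The discriminant is 1 + 24·45327 = 1087849, and √1087849 = 1043.
So n = (1 + 1043) / 6 = 1044/6 = 174.
Check: 174·(3·174 − 1)/2 = 45327. ✓

174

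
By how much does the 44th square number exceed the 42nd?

172

44² = 1936 and 42² = 1764.
Difference: 1936 − 1764 = 172.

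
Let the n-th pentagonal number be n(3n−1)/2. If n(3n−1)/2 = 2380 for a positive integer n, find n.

40

Set n(3n−1)/2 = 2380, giving 3n² − n − 4760 = 0.
The discriminant is 1 + 24·2380 = 57121, and √57121 = 239.
So n = (1 + 239) / 6 = 240/6 = 40.
Check: 40·(3·40 − 1)/2 = 2380. ✓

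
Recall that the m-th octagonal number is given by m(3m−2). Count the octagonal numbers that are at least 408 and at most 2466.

The n-th octagonal number is n(3n−2).
Smallest index with value ≥ 408: n = 12 (giving 408).
Largest index with value ≤ 2466: n = 29 (giving 2465).
Indices 12 through 29: 18 terms.

18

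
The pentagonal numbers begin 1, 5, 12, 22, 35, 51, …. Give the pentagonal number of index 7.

The 7th pentagonal number is n(3n−1)/2 with n = 7.
7·(3·7 − 1)/2 = 7·20/2 = 7·10 = 70.

70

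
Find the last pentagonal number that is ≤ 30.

22

Solve n(3n−1)/2 ≤ 30 for integer n.
n = 4 gives 22 ≤ 30, while n = 5 gives 35 > 30; so the answer is 22.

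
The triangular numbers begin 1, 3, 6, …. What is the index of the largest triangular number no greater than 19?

5

Solve n(n+1)/2 ≤ 19 for integer n.
n = 5 gives 15 ≤ 19, while n = 6 gives 21 > 19; so the answer is index 5.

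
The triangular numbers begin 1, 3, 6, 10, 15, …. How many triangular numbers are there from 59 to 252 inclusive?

The n-th triangular number is n(n+1)/2.
Smallest index with value ≥ 59: n = 11 (giving 66).
Largest index with value ≤ 252: n = 21 (giving 231).
Indices 11 through 21: 11 terms.

11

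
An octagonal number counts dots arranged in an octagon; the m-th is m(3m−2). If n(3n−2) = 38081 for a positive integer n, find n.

113

Set n(3n−2) = 38081, giving 3n² − 2n − 38081 = 0.
So n = (2 + 676) / 6 = 678/6 = 113.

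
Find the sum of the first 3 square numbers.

Σ_{i=1}^{3} i² = 3·4·7/6 = 14.

14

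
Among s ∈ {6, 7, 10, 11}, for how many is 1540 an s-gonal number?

2

s = 6: P(6, 28) = 1540. ✓
s = 7: P(7, 25) = 1525 and P(7, 26) = 1651; 1540 is not s-gonal.
s = 10: P(10, 20) = 1540. ✓
s = 11: P(11, 18) = 1395 and P(11, 19) = 1558; 1540 is not s-gonal.
Hits: s ∈ {6, 10} → 2.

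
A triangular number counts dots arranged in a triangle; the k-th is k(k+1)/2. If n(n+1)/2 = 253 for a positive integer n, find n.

Set n(n+1)/2 = 253, giving n² + n − 506 = 0.
The discriminant is 1 + 8·253 = 2025, and √2025 = 45.
So n = (-1 + 45) / 2 = 44/2 = 22.
Check: 22·23/2 = 253. ✓

22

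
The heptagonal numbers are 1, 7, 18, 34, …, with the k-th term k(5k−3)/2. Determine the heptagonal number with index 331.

273406

331·(5·331 − 3)/2 = 331·1652/2 = 331·826 = 273406.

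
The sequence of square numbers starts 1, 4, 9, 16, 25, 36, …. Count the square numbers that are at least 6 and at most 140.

The n-th square number is n².
Smallest index with value ≥ 6: n = 3 (giving 9).
Largest index with value ≤ 140: n = 11 (giving 121).
Indices 3 through 11: 9 terms.

9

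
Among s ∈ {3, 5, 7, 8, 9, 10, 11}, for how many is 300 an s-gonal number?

s = 3: P(3, 24) = 300. ✓
s = 5: P(5, 14) = 287 and P(5, 15) = 330; 300 is not s-gonal.
s = 7: P(7, 11) = 286 and P(7, 12) = 342; 300 is not s-gonal.
s = 8: P(8, 10) = 280 and P(8, 11) = 341; 300 is not s-gonal.
s = 9: P(9, 9) = 261 and P(9, 10) = 325; 300 is not s-gonal.
s = 10: P(10, 9) = 297 and P(10, 10) = 370; 300 is not s-gonal.
s = 11: P(11, 8) = 260 and P(11, 9) = 333; 300 is not s-gonal.
Hits: s ∈ {3} → 1.

1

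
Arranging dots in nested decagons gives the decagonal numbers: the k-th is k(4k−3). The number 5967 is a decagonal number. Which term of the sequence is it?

39

Set n(4n−3) = 5967, giving 4n² − 3n − 5967 = 0.
The discriminant is 9 + 16·5967 = 95481, and √95481 = 309.
So n = (3 + 309) / 8 = 312/8 = 39.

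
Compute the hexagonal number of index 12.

12·(2·12 − 1) = 12·23 = 276.

276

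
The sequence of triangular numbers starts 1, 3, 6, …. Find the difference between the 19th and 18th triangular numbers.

Consecutive triangular numbers differ by n: T_{19} − T_{18} = 19.

19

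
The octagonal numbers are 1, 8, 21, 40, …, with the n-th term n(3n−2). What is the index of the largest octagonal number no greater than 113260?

194

Solve n(3n−2) ≤ 113260 for integer n.
n = 194 gives 112520 ≤ 113260, while n = 195 gives 113685 > 113260; so the answer is index 194.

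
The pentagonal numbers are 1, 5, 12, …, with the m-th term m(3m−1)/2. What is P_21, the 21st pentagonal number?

21·(3·21 − 1)/2 = 21·62/2 = 21·31 = 651.

651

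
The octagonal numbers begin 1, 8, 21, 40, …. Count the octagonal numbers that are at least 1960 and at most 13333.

The n-th octagonal number is n(3n−2).
Smallest index with value ≥ 1960: n = 26 (giving 1976).
Largest index with value ≤ 13333: n = 67 (giving 13333).
Indices 26 through 67: 42 terms.

42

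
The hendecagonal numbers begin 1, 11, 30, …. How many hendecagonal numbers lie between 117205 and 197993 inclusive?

49

The n-th hendecagonal number is n(9n−7)/2.
Smallest index with value ≥ 117205: n = 162 (giving 117531).
Largest index with value ≤ 197993: n = 210 (giving 197715).
Indices 162 through 210: 49 terms.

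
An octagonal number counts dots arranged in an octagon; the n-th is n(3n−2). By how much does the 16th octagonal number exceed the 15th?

Consecutive octagonal numbers differ by 6n − 5: here 6·16 − 5 = 91.

91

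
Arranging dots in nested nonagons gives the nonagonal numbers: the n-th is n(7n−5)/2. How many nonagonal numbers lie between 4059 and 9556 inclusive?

18

The n-th nonagonal number is n(7n−5)/2.
Smallest index with value ≥ 4059: n = 35 (giving 4200).
Largest index with value ≤ 9556: n = 52 (giving 9334).
Indices 35 through 52: 18 terms.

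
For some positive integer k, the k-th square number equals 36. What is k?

We need n² = 36, so n = √36 = 6.

6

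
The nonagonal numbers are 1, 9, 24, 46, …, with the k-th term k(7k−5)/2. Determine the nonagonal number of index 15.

750

The 15th nonagonal number is n(7n−5)/2 with n = 15.
15·(7·15 − 5)/2 = 15·100/2 = 15·50 = 750.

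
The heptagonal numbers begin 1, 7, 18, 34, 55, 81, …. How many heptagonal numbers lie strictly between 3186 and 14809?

The n-th heptagonal number is n(5n−3)/2.
Smallest index with value > 3186: n = 37 (giving 3367).
Largest index with value < 14809: n = 77 (giving 14707).
Indices 37 through 77: 41 terms.

41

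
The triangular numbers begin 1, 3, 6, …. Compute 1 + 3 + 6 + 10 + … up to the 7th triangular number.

84

Σ i(i+1)/2 = (Σi² + Σi) / 2 over i = 1..7.
Σi = 28 and Σi² = 140.
(1·140 + 1·28) / 2 = 168/2 = 84.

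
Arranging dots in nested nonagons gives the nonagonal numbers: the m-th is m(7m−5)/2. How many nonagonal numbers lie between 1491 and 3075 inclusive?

The n-th nonagonal number is n(7n−5)/2.
Smallest index with value ≥ 1491: n = 21 (giving 1491).
Largest index with value ≤ 3075: n = 30 (giving 3075).
Indices 21 through 30: 10 terms.

10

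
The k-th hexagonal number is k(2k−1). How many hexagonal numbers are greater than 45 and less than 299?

7

The n-th hexagonal number is n(2n−1).
Smallest index with value > 45: n = 6 (giving 66).
Largest index with value < 299: n = 12 (giving 276).
Indices 6 through 12: 7 terms.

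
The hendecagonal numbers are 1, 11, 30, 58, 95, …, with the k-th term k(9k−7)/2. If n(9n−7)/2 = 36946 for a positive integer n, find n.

91

Set n(9n−7)/2 = 36946, giving 9n² − 7n − 73892 = 0.
The discriminant is 49 + 72·36946 = 2660161, and √2660161 = 1631.
So n = (7 + 1631) / 18 = 1638/18 = 91.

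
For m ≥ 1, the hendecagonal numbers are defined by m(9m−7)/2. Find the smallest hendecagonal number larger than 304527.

Solve n(9n−7)/2 > 304527 for integer n.
The largest n with value ≤ 304527 is 260 (since 303290 ≤ 304527 < 305631), so the first above is n = 261, value 305631.

305631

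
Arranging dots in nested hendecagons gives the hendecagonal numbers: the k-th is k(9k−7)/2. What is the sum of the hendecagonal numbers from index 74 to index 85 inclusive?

338598

Σ i(9i−7)/2 = (9Σi² − 7Σi) / 2 over i = 74..85.
Σi = 3655 − 2701 = 954 and Σi² = 208335 − 132349 = 75986.
(9·75986 − 7·954) / 2 = 677196/2 = 338598.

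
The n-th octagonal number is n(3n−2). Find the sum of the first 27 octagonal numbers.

20034

Σ i(3i−2) = 3Σi² − 2Σi over i = 1..27.
Σi = 378 and Σi² = 6930.
3·6930 − 2·378 = 20034.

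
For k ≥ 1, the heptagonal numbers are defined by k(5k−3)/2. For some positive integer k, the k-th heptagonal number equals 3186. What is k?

Set n(5n−3)/2 = 3186, giving 5n² − 3n − 6372 = 0.
The discriminant is 9 + 40·3186 = 127449, and √127449 = 357.
So n = (3 + 357) / 10 = 360/10 = 36.

36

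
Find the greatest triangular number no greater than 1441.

1431

Solve n(n+1)/2 ≤ 1441 for integer n.
n = 53 gives 1431 ≤ 1441, while n = 54 gives 1485 > 1441; so the answer is 1431.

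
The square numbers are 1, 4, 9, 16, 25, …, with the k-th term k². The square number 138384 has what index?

372

We need n² = 138384, so n = √138384 = 372.
Check: 372² = 138384. ✓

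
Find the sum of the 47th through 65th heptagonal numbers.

Σ i(5i−3)/2 = (5Σi² − 3Σi) / 2 over i = 47..65.
Σi = 2145 − 1081 = 1064 and Σi² = 93665 − 33511 = 60154.
(5·60154 − 3·1064) / 2 = 297578/2 = 148789.

148789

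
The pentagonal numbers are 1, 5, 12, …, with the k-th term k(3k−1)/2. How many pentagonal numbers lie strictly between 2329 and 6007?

24

The n-th pentagonal number is n(3n−1)/2.
Smallest index with value > 2329: n = 40 (giving 2380).
Largest index with value < 6007: n = 63 (giving 5922).
Indices 40 through 63: 24 terms.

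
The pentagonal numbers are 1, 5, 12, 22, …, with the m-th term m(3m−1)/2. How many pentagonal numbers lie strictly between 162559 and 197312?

The n-th pentagonal number is n(3n−1)/2.
Smallest index with value > 162559: n = 330 (giving 163185).
Largest index with value < 197312: n = 362 (giving 196385).
Indices 330 through 362: 33 terms.

33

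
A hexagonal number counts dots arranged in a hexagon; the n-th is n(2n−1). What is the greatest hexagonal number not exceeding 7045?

6903

Solve n(2n−1) ≤ 7045 for integer n.
n = 59 gives 6903 ≤ 7045, while n = 60 gives 7140 > 7045; so the answer is 6903.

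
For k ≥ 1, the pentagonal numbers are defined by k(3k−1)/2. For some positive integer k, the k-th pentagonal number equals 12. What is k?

3

Set n(3n−1)/2 = 12, giving 3n² − n − 24 = 0.
The discriminant is 1 + 24·12 = 289, and √289 = 17.
So n = (1 + 17) / 6 = 18/6 = 3.
Check: 3·(3·3 − 1)/2 = 12. ✓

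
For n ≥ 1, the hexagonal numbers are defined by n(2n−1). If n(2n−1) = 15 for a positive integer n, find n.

3

Set n(2n−1) = 15, giving 2n² − n − 15 = 0.
The discriminant is 1 + 8·15 = 121, and √121 = 11.
So n = (1 + 11) / 4 = 12/4 = 3.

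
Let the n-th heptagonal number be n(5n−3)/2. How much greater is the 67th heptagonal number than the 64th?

67·(5·67 − 3)/2 = 11122 and 64·(5·64 − 3)/2 = 10144.
Difference: 11122 − 10144 = 978.

978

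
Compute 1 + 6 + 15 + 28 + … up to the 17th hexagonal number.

Σ i(2i−1) = 2Σi² − Σi over i = 1..17.
Σi = 153 and Σi² = 1785.
2·1785 − 1·153 = 3417.

3417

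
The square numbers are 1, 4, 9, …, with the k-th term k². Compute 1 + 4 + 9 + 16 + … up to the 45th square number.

Σ_{i=1}^{45} i² = 45·46·91/6 = 31395.

31395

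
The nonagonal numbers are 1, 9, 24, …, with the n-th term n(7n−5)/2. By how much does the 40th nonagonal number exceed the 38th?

40·(7·40 − 5)/2 = 5500 and 38·(7·38 − 5)/2 = 4959.
Difference: 5500 − 4959 = 541.

541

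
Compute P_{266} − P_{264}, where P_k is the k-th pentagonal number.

266·(3·266 − 1)/2 = 106001 and 264·(3·264 − 1)/2 = 104412.
Difference: 106001 − 104412 = 1589.

1589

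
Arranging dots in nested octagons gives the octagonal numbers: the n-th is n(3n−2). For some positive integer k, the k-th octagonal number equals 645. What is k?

15

Set n(3n−2) = 645, giving 3n² − 2n − 645 = 0.
The discriminant is 4 + 12·645 = 7744, and √7744 = 88.
So n = (2 + 88) / 6 = 90/6 = 15.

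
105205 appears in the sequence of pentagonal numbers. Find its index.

Set n(3n−1)/2 = 105205, giving 3n² − n − 210410 = 0.
The discriminant is 1 + 24·105205 = 2524921, and √2524921 = 1589.
So n = (1 + 1589) / 6 = 1590/6 = 265.
Check: 265·(3·265 − 1)/2 = 105205. ✓

265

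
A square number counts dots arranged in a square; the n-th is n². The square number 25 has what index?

We need n² = 25, so n = √25 = 5.
Check: 5² = 25. ✓

5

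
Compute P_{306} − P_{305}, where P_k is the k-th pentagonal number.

Consecutive pentagonal numbers differ by 3n − 2: here 3·306 − 2 = 916.

916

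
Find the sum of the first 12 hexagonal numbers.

1222

Σ i(2i−1) = 2Σi² − Σi over i = 1..12.
Σi = 78 and Σi² = 650.
2·650 − 1·78 = 1222.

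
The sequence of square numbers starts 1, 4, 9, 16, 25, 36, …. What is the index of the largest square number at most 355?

18

Solve n² ≤ 355 for integer n.
n = 18 gives 324 ≤ 355, while n = 19 gives 361 > 355; so the answer is index 18.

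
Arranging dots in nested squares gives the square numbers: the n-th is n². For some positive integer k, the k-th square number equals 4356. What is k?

We need n² = 4356, so n = √4356 = 66.

66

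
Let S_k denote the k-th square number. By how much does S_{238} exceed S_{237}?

n² − (n−1)² = 2n − 1, so 238² − 237² = 2·238 − 1 = 475.

475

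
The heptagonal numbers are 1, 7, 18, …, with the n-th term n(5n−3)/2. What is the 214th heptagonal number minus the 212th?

2127

214·(5·214 − 3)/2 = 114169 and 212·(5·212 − 3)/2 = 112042.
Difference: 114169 − 112042 = 2127.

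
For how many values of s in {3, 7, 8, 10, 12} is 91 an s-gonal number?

1

s = 3: P(3, 13) = 91. ✓
s = 7: P(7, 6) = 81 and P(7, 7) = 112; 91 is not s-gonal.
s = 8: P(8, 5) = 65 and P(8, 6) = 96; 91 is not s-gonal.
s = 10: P(10, 5) = 85 and P(10, 6) = 126; 91 is not s-gonal.
s = 12: P(12, 4) = 64 and P(12, 5) = 105; 91 is not s-gonal.
Hits: s ∈ {3} → 1.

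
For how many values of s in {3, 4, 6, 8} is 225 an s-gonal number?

2

s = 3: P(3, 20) = 210 and P(3, 21) = 231; 225 is not s-gonal.
s = 4: P(4, 15) = 225. ✓
s = 6: P(6, 10) = 190 and P(6, 11) = 231; 225 is not s-gonal.
s = 8: P(8, 9) = 225. ✓
Hits: s ∈ {4, 8} → 2.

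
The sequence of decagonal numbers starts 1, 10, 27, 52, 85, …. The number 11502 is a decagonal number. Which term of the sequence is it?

Set n(4n−3) = 11502, giving 4n² − 3n − 11502 = 0.
The discriminant is 9 + 16·11502 = 184041, and √184041 = 429.
So n = (3 + 429) / 8 = 432/8 = 54.

54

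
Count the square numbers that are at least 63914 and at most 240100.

The n-th square number is n².
Smallest index with value ≥ 63914: n = 253 (giving 64009).
Largest index with value ≤ 240100: n = 490 (giving 240100).
Indices 253 through 490: 238 terms.

238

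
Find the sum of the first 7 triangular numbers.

84

Σ i(i+1)/2 = (Σi² + Σi) / 2 over i = 1..7.
Σi = 28 and Σi² = 140.
(1·140 + 1·28) / 2 = 168/2 = 84.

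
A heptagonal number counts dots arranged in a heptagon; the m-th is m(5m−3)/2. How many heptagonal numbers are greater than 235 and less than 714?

The n-th heptagonal number is n(5n−3)/2.
Smallest index with value > 235: n = 11 (giving 286).
Largest index with value < 714: n = 17 (giving 697).
Indices 11 through 17: 7 terms.

7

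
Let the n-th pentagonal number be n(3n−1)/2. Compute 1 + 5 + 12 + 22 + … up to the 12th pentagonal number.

936

Σ i(3i−1)/2 = (3Σi² − Σi) / 2 over i = 1..12.
Σi = 78 and Σi² = 650.
(3·650 − 1·78) / 2 = 1872/2 = 936.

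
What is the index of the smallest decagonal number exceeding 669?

14

Solve n(4n−3) > 669 for integer n.
The largest n with value ≤ 669 is 13 (since 637 ≤ 669 < 742), so the first above is n = 14, value 742.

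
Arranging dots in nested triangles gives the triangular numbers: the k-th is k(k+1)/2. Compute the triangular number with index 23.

The 23rd triangular number is n(n+1)/2 with n = 23.
23·24/2 = 552/2 = 276.

276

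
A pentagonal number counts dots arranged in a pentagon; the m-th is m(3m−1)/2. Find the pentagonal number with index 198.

58707

198·(3·198 − 1)/2 = 198·593/2 = 58707.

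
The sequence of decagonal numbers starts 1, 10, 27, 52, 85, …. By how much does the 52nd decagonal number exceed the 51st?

409

Consecutive decagonal numbers differ by 8n − 7: here 8·52 − 7 = 409.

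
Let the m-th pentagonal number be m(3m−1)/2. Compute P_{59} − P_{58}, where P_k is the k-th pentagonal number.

Consecutive pentagonal numbers differ by 3n − 2: here 3·59 − 2 = 175.

175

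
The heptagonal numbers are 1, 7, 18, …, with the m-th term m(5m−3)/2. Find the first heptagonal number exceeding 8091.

8323

Solve n(5n−3)/2 > 8091 for integer n.
The largest n with value ≤ 8091 is 57 (since 8037 ≤ 8091 < 8323), so the first above is n = 58, value 8323.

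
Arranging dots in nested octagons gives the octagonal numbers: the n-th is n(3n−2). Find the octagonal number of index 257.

197633

The 257th octagonal number is n(3n−2) with n = 257.
257·(3·257 − 2) = 257·769 = 197633.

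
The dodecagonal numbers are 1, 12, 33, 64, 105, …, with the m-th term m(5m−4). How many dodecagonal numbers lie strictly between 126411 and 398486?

The n-th dodecagonal number is n(5n−4).
Smallest index with value > 126411: n = 160 (giving 127360).
Largest index with value < 398486: n = 282 (giving 396492).
Indices 160 through 282: 123 terms.

123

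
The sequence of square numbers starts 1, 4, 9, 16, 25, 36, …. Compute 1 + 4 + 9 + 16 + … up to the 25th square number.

5525

Σ_{i=1}^{25} i² = 25·26·51/6 = 5525.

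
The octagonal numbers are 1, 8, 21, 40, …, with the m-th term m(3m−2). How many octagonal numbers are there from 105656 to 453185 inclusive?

202

The n-th octagonal number is n(3n−2).
Smallest index with value ≥ 105656: n = 188 (giving 105656).
Largest index with value ≤ 453185: n = 389 (giving 453185).
Indices 188 through 389: 202 terms.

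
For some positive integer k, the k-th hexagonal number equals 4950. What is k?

Set n(2n−1) = 4950, giving 2n² − n − 4950 = 0.
The discriminant is 1 + 8·4950 = 39601, and √39601 = 199.
So n = (1 + 199) / 4 = 200/4 = 50.
Check: 50·(2·50 − 1) = 4950. ✓

50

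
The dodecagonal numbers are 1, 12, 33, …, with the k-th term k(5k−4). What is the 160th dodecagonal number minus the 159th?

1591

Consecutive dodecagonal numbers differ by 10n − 9: here 10·160 − 9 = 1591.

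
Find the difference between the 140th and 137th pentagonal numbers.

1245

140·(3·140 − 1)/2 = 29330 and 137·(3·137 − 1)/2 = 28085.
Difference: 29330 − 28085 = 1245.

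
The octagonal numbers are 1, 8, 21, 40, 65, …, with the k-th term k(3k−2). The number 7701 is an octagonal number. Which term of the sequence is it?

51

Set n(3n−2) = 7701, giving 3n² − 2n − 7701 = 0.
The discriminant is 4 + 12·7701 = 92416, and √92416 = 304.
So n = (2 + 304) / 6 = 306/6 = 51.
Check: 51·(3·51 − 2) = 7701. ✓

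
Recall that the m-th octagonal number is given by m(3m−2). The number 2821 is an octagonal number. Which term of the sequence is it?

31

Set n(3n−2) = 2821, giving 3n² − 2n − 2821 = 0.
The discriminant is 4 + 12·2821 = 33856, and √33856 = 184.
So n = (2 + 184) / 6 = 186/6 = 31.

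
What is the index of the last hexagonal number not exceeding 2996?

38

Solve n(2n−1) ≤ 2996 for integer n.
n = 38 gives 2850 ≤ 2996, while n = 39 gives 3003 > 2996; so the answer is index 38.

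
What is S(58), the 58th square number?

The 58th square number is n² with n = 58.
58² = 3364.

3364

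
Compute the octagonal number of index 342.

350208

The 342nd octagonal number is n(3n−2) with n = 342.
342·(3·342 − 2) = 342·1024 = 350208.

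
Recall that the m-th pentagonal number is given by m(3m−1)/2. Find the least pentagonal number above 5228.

Solve n(3n−1)/2 > 5228 for integer n.
The largest n with value ≤ 5228 is 59 (since 5192 ≤ 5228 < 5370), so the first above is n = 60, value 5370.

5370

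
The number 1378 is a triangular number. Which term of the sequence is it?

Set n(n+1)/2 = 1378, giving n² + n − 2756 = 0.
The discriminant is 1 + 8·1378 = 11025, and √11025 = 105.
So n = (-1 + 105) / 2 = 104/2 = 52.

52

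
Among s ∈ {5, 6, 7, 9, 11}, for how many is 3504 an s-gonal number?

1

s = 5: P(5, 48) = 3432 and P(5, 49) = 3577; 3504 is not s-gonal.
s = 6: P(6, 42) = 3486 and P(6, 43) = 3655; 3504 is not s-gonal.
s = 7: P(7, 37) = 3367 and P(7, 38) = 3553; 3504 is not s-gonal.
s = 9: P(9, 32) = 3504. ✓
s = 11: P(11, 28) = 3430 and P(11, 29) = 3683; 3504 is not s-gonal.
Hits: s ∈ {9} → 1.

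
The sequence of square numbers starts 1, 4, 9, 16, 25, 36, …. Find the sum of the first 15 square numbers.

Σ_{i=1}^{15} i² = 15·16·31/6 = 1240.

1240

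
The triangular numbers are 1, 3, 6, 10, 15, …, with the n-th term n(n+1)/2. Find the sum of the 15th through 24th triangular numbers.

Σ i(i+1)/2 = (Σi² + Σi) / 2 over i = 15..24.
Σi = 300 − 105 = 195 and Σi² = 4900 − 1015 = 3885.
(1·3885 + 1·195) / 2 = 4080/2 = 2040.

2040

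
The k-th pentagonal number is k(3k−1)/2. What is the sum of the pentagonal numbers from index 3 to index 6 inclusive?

Σ i(3i−1)/2 = (3Σi² − Σi) / 2 over i = 3..6.
Σi = 21 − 3 = 18 and Σi² = 91 − 5 = 86.
(3·86 − 1·18) / 2 = 240/2 = 120.

120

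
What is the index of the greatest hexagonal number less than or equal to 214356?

327

Solve n(2n−1) ≤ 214356 for integer n.
n = 327 gives 213531 ≤ 214356, while n = 328 gives 214840 > 214356; so the answer is index 327.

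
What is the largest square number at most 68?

64

Solve n² ≤ 68 for integer n.
n = 8 gives 64 ≤ 68, while n = 9 gives 81 > 68; so the answer is 64.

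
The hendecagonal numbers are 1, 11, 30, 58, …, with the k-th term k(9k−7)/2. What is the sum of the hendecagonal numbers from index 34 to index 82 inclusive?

Σ i(9i−7)/2 = (9Σi² − 7Σi) / 2 over i = 34..82.
Σi = 3403 − 561 = 2842 and Σi² = 187165 − 12529 = 174636.
(9·174636 − 7·2842) / 2 = 1551830/2 = 775915.

775915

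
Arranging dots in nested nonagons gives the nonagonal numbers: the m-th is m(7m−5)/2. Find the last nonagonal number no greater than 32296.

32016

Solve n(7n−5)/2 ≤ 32296 for integer n.
n = 96 gives 32016 ≤ 32296, while n = 97 gives 32689 > 32296; so the answer is 32016.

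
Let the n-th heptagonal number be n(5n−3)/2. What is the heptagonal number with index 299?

223054

The 299th heptagonal number is n(5n−3)/2 with n = 299.
299·(5·299 − 3)/2 = 299·1492/2 = 299·746 = 223054.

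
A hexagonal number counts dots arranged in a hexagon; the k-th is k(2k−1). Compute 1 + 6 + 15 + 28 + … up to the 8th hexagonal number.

Σ i(2i−1) = 2Σi² − Σi over i = 1..8.
Σi = 36 and Σi² = 204.
2·204 − 1·36 = 372.

372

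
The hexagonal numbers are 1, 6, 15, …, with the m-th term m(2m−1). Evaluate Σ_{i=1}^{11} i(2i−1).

Σ i(2i−1) = 2Σi² − Σi over i = 1..11.
Σi = 66 and Σi² = 506.
2·506 − 1·66 = 946.

946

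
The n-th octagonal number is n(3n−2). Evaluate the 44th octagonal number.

5720

44·(3·44 − 2) = 44·130 = 5720.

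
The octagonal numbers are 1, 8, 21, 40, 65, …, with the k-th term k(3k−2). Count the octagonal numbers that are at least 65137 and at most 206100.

The n-th octagonal number is n(3n−2).
Smallest index with value ≥ 65137: n = 148 (giving 65416).
Largest index with value ≤ 206100: n = 262 (giving 205408).
Indices 148 through 262: 115 terms.

115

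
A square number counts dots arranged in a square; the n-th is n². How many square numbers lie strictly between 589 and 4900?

45

The n-th square number is n².
Smallest index with value > 589: n = 25 (giving 625).
Largest index with value < 4900: n = 69 (giving 4761).
Indices 25 through 69: 45 terms.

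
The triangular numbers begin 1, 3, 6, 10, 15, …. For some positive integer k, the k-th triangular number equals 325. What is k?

Set n(n+1)/2 = 325, giving n² + n − 650 = 0.
The discriminant is 1 + 8·325 = 2601, and √2601 = 51.
So n = (-1 + 51) / 2 = 50/2 = 25.
Check: 25·26/2 = 325. ✓

25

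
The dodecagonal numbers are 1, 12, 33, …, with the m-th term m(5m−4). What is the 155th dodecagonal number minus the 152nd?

4593

155·(5·155 − 4) = 119505 and 152·(5·152 − 4) = 114912.
Difference: 119505 − 114912 = 4593.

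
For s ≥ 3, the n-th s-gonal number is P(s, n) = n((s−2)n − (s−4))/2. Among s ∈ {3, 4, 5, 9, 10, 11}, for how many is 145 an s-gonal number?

s = 3: P(3, 16) = 136 and P(3, 17) = 153; 145 is not s-gonal.
s = 4: P(4, 12) = 144 and P(4, 13) = 169; 145 is not s-gonal.
s = 5: P(5, 10) = 145. ✓
s = 9: P(9, 6) = 111 and P(9, 7) = 154; 145 is not s-gonal.
s = 10: P(10, 6) = 126 and P(10, 7) = 175; 145 is not s-gonal.
s = 11: P(11, 6) = 141 and P(11, 7) = 196; 145 is not s-gonal.
Hits: s ∈ {5} → 1.

1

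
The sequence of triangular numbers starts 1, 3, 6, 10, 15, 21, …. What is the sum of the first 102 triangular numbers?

Σ i(i+1)/2 = (Σi² + Σi) / 2 over i = 1..102.
Σi = 5253 and Σi² = 358955.
(1·358955 + 1·5253) / 2 = 364208/2 = 182104.

182104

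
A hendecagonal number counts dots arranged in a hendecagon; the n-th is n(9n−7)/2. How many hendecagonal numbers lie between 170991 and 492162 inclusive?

The n-th hendecagonal number is n(9n−7)/2.
Smallest index with value ≥ 170991: n = 196 (giving 172186).
Largest index with value ≤ 492162: n = 331 (giving 491866).
Indices 196 through 331: 136 terms.

136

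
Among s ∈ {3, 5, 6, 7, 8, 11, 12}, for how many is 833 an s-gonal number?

2

s = 3: P(3, 40) = 820 and P(3, 41) = 861; 833 is not s-gonal.
s = 5: P(5, 23) = 782 and P(5, 24) = 852; 833 is not s-gonal.
s = 6: P(6, 20) = 780 and P(6, 21) = 861; 833 is not s-gonal.
s = 7: P(7, 18) = 783 and P(7, 19) = 874; 833 is not s-gonal.
s = 8: P(8, 17) = 833. ✓
s = 11: P(11, 14) = 833. ✓
s = 12: P(12, 13) = 793 and P(12, 14) = 924; 833 is not s-gonal.
Hits: s ∈ {8, 11} → 2.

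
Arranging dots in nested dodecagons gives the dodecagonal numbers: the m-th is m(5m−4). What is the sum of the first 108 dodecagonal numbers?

Σ i(5i−4) = 5Σi² − 4Σi over i = 1..108.
Σi = 5886 and Σi² = 425754.
5·425754 − 4·5886 = 2105226.

2105226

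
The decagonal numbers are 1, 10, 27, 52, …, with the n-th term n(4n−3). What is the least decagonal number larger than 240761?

241326

Solve n(4n−3) > 240761 for integer n.
The largest n with value ≤ 240761 is 245 (since 239365 ≤ 240761 < 241326), so the first above is n = 246, value 241326.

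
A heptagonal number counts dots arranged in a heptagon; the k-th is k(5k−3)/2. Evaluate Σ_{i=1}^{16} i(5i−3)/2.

Σ i(5i−3)/2 = (5Σi² − 3Σi) / 2 over i = 1..16.
Σi = 136 and Σi² = 1496.
(5·1496 − 3·136) / 2 = 7072/2 = 3536.

3536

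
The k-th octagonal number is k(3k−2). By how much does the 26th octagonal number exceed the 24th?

26·(3·26 − 2) = 1976 and 24·(3·24 − 2) = 1680.
Difference: 1976 − 1680 = 296.

296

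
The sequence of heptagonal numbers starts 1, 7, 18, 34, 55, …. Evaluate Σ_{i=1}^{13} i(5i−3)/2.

Σ i(5i−3)/2 = (5Σi² − 3Σi) / 2 over i = 1..13.
Σi = 91 and Σi² = 819.
(5·819 − 3·91) / 2 = 3822/2 = 1911.

1911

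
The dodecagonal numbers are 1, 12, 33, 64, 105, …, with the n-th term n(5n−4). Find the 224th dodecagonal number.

224·(5·224 − 4) = 224·1116 = 249984.

249984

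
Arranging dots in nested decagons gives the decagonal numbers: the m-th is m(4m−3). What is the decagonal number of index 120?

57240

The 120th decagonal number is n(4n−3) with n = 120.
120·(4·120 − 3) = 120·477 = 57240.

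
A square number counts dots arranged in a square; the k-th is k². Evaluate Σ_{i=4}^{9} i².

271

Σ_{i=4}^{9} i² = 285 − 14 = 271.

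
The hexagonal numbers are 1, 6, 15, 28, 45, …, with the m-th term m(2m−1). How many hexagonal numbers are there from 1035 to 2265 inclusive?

11

The n-th hexagonal number is n(2n−1).
Smallest index with value ≥ 1035: n = 23 (giving 1035).
Largest index with value ≤ 2265: n = 33 (giving 2145).
Indices 23 through 33: 11 terms.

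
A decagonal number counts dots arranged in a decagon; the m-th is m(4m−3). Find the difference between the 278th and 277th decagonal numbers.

Consecutive decagonal numbers differ by 8n − 7: here 8·278 − 7 = 2217.

2217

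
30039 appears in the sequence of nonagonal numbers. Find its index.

93

Set n(7n−5)/2 = 30039, giving 7n² − 5n − 60078 = 0.
The discriminant is 25 + 56·30039 = 1682209, and √1682209 = 1297.
So n = (5 + 1297) / 14 = 1302/14 = 93.
Check: 93·(7·93 − 5)/2 = 30039. ✓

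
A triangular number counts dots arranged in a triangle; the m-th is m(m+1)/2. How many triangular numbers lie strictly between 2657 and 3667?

The n-th triangular number is n(n+1)/2.
Smallest index with value > 2657: n = 73 (giving 2701).
Largest index with value < 3667: n = 85 (giving 3655).
Indices 73 through 85: 13 terms.

13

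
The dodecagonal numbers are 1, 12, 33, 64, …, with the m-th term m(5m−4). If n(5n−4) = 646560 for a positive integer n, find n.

Set n(5n−4) = 646560, giving 5n² − 4n − 646560 = 0.
The discriminant is 16 + 20·646560 = 12931216, and √12931216 = 3596.
So n = (4 + 3596) / 10 = 3600/10 = 360.

360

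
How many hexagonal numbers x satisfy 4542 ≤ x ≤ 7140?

13

The n-th hexagonal number is n(2n−1).
Smallest index with value ≥ 4542: n = 48 (giving 4560).
Largest index with value ≤ 7140: n = 60 (giving 7140).
Indices 48 through 60: 13 terms.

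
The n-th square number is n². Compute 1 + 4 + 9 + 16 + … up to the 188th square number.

2232594

Σ_{i=1}^{188} i² = 188·189·377/6 = 2232594.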